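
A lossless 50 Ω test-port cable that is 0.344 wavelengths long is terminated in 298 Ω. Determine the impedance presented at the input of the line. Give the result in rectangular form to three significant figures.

βl = 2π × 0.344 = 124°
tan(βl) = tan(124°) = -1.49
Z_in = Z_0·(Z_L + jZ_0·tanβl)/(Z_0 + jZ_L·tanβl)
     = 50·(298 − j74.6)/(50 − j444)

Z_in ≈ 12 + j32.2 Ω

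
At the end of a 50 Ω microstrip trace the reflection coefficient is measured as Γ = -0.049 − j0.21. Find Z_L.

Z_L = Z_0·(1 + Γ)/(1 − Γ) = 50·(0.951 − j0.21)/(1.05 + j0.21)

Z_L ≈ 41.7 − j18.3 Ω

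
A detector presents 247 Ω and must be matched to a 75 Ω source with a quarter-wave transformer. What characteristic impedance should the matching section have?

Z_qwt ≈ 136 Ω

Z_qwt = √(Z_0·R_L) = √(75 × 247) = √18520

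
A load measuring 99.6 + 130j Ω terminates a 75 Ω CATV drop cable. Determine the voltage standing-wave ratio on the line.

VSWR ≈ 4.1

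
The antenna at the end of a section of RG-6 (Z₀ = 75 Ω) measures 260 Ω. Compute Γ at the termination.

Γ = 0.552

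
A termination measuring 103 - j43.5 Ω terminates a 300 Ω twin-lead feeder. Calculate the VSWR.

VSWR ≈ 2.98

Γ = (Z_L − Z_0)/(Z_L + Z_0) = (-197 − j43.5)/(403 − j43.5)
|Γ| = 202/405 = 0.498
VSWR = (1 + |Γ|)/(1 − |Γ|) = 1.5/0.502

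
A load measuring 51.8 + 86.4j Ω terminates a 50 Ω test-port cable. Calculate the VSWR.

VSWR ≈ 4.67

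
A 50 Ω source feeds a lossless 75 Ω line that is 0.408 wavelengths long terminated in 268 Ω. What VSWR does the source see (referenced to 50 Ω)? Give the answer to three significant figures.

VSWR ≈ 4.51

βl = 2π × 0.408 = 147°
tan(βl) = -0.652
Z_in = Z_0·(Z_L + jZ_0·tanβl)/(Z_0 + jZ_L·tanβl) = 59.4 + j89.5 Ω
Γ_s = (Z_in − Z_s)/(Z_in + Z_s) = (9.38 + j89.5)/(109 + j89.5), |Γ_s| = 0.637
VSWR = (1 + |Γ_s|)/(1 − |Γ_s|)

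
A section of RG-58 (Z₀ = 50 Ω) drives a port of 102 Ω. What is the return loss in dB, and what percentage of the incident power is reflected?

RL ≈ 9.32 dB; 11.7% of incident power reflected

Γ = (102 − 50)/(102 + 50) = 0.342
RL = −20·log₁₀(0.342) = 9.32 dB
P_refl/P_inc = |Γ|² = 0.117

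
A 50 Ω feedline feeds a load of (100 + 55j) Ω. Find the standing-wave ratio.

Γ = (Z_L − Z_0)/(Z_L + Z_0) = (50 + j55)/(150 + j55)
|Γ| = 74.3/160 = 0.465
VSWR = (1 + |Γ|)/(1 − |Γ|) = 1.47/0.535

VSWR ≈ 2.74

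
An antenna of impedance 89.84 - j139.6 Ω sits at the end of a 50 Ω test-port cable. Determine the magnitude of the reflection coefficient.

|Γ| ≈ 0.735

Γ = (Z_L − Z_0)/(Z_L + Z_0) = (39.84 − j139.6)/(139.8 − j139.6)
|Γ| = 145/198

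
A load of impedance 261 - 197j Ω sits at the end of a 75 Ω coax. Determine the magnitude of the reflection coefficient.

|Γ| ≈ 0.696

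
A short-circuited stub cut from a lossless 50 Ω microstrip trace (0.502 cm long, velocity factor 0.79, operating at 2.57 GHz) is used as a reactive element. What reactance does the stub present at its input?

X_in ≈ 17.8 Ω (inductive)

λ = v/f = 0.79·c / 2.57 GHz = 0.0922 m
βl = 2π·l/λ = 2π × 0.0544 = 19.6°
tan(βl) = 0.356
For a short-circuited stub, Z_in = jZ_0·tan(βl)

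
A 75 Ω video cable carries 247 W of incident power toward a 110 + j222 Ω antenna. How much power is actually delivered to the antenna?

|Γ| = |(35 + j222)/(185 + j222)| = 0.778
|Γ|² = 0.605
P_refl = |Γ|²·P_inc = 149 W, P_del = (1 − |Γ|²)·P_inc = 97.6 W

P_delivered ≈ 97.6 W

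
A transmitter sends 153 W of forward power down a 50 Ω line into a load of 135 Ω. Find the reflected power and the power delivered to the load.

Γ = (135 − 50)/(135 + 50) = 0.459
|Γ|² = 0.211
P_refl = |Γ|²·P_inc = 32.3 W, P_del = (1 − |Γ|²)·P_inc = 121 W

P_reflected ≈ 32.3 W; P_delivered ≈ 121 W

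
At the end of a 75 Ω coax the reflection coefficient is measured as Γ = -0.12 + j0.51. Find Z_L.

Z_L = Z_0·(1 + Γ)/(1 − Γ) = 75·(0.88 + j0.51)/(1.12 − j0.51)

Z_L ≈ 35.9 + j50.5 Ω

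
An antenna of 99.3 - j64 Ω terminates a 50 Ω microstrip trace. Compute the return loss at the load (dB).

Γ = (49.3 − j64)/(149.3 − j64), |Γ| = 0.497
RL = −20·log₁₀|Γ| = −20·log₁₀(0.497)

RL ≈ 6.07 dB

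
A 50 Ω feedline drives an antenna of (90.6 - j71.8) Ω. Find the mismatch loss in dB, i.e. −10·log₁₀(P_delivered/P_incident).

mismatch loss ≈ 1.38 dB

Γ = (40.6 − j71.8)/(140.6 − j71.8), |Γ| = 0.522
|Γ|² = 0.273, so P_del/P_inc = 1 − |Γ|² = 0.727
ML = −10·log₁₀(1 − |Γ|²)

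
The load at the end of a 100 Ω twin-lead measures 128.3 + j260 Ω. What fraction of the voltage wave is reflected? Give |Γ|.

Γ = (Z_L − Z_0)/(Z_L + Z_0) = (28.3 + j260)/(228.3 + j260)
|Γ| = 262/346

|Γ| ≈ 0.756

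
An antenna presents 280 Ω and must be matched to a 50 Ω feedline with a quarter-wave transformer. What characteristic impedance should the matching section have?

Z_qwt = √(Z_0·R_L) = √(50 × 280) = √14000

Z_qwt ≈ 118 Ω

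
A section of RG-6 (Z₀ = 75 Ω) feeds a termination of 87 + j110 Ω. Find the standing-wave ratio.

Γ = (Z_L − Z_0)/(Z_L + Z_0) = (12 + j110)/(162 + j110)
|Γ| = 111/196 = 0.565
VSWR = (1 + |Γ|)/(1 − |Γ|) = 1.57/0.435

VSWR ≈ 3.6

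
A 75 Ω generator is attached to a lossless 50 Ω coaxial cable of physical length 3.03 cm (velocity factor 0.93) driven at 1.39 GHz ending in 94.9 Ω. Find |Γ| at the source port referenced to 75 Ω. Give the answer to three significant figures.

|Γ| ≈ 0.41

λ = v/f = 0.93·c / 1.39 GHz = 0.201 m
βl = 2π·l/λ = 2π × 0.151 = 54.3°
tan(βl) = 1.39
Z_in = Z_0·(Z_L + jZ_0·tanβl)/(Z_0 + jZ_L·tanβl) = 34.9 − j22.7 Ω
Γ_s = (Z_in − Z_s)/(Z_in + Z_s) = (-40.1 − j22.7)/(110 − j22.7), |Γ_s| = 0.41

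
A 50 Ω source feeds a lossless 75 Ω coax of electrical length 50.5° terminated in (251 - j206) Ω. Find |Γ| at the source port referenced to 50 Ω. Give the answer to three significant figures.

tan(βl) = 1.21
Z_in = Z_0·(Z_L + jZ_0·tanβl)/(Z_0 + jZ_L·tanβl) = 17.6 − j43 Ω
Γ_s = (Z_in − Z_s)/(Z_in + Z_s) = (-32.4 − j43)/(67.6 − j43), |Γ_s| = 0.672

|Γ| ≈ 0.672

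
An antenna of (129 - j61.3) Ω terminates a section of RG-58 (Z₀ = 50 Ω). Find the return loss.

RL ≈ 5.54 dB

Γ = (79 − j61.3)/(179 − j61.3), |Γ| = 0.528
RL = −20·log₁₀|Γ| = −20·log₁₀(0.528)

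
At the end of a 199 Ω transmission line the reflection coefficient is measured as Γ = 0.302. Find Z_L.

Z_L = Z_0·(1 + Γ)/(1 − Γ) = 199·(1.3)/(0.698)

Z_L ≈ 371 Ω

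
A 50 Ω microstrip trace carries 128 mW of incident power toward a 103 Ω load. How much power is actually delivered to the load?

P_delivered ≈ 113 mW

Γ = (103 − 50)/(103 + 50) = 0.346
|Γ|² = 0.12
P_refl = |Γ|²·P_inc = 15.4 mW, P_del = (1 − |Γ|²)·P_inc = 113 mW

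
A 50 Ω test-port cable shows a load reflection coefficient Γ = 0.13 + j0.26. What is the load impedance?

Z_L = Z_0·(1 + Γ)/(1 − Γ) = 50·(1.13 + j0.26)/(0.87 − j0.26)

Z_L ≈ 55.5 + j31.5 Ω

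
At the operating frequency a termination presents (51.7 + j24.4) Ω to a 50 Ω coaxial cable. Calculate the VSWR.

Γ = (Z_L − Z_0)/(Z_L + Z_0) = (1.7 + j24.4)/(101.7 + j24.4)
|Γ| = 24.5/105 = 0.234
VSWR = (1 + |Γ|)/(1 − |Γ|) = 1.23/0.766

VSWR ≈ 1.61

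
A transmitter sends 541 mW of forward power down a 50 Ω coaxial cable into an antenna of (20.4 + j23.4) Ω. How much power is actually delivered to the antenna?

P_delivered ≈ 401 mW

|Γ| = |(-29.6 + j23.4)/(70.4 + j23.4)| = 0.509
|Γ|² = 0.259
P_refl = |Γ|²·P_inc = 140 mW, P_del = (1 − |Γ|²)·P_inc = 401 mW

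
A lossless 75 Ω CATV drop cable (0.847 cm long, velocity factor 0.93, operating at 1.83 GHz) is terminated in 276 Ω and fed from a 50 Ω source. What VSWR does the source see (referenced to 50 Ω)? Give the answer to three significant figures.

VSWR ≈ 5.18

λ = v/f = 0.93·c / 1.83 GHz = 0.152 m
βl = 2π·l/λ = 2π × 0.0556 = 20°
tan(βl) = 0.364
Z_in = Z_0·(Z_L + jZ_0·tanβl)/(Z_0 + jZ_L·tanβl) = 112 − j123 Ω
Γ_s = (Z_in − Z_s)/(Z_in + Z_s) = (61.9 − j123)/(162 − j123), |Γ_s| = 0.676
VSWR = (1 + |Γ_s|)/(1 − |Γ_s|)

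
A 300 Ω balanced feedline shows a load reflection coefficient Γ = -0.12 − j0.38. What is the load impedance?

Z_L ≈ 180 − j163 Ω

Z_L = Z_0·(1 + Γ)/(1 − Γ) = 300·(0.88 − j0.38)/(1.12 + j0.38)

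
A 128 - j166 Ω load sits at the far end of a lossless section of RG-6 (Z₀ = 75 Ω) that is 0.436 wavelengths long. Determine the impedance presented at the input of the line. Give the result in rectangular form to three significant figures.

βl = 2π × 0.436 = 157°
tan(βl) = tan(157°) = -0.425
Z_in = Z_0·(Z_L + jZ_0·tanβl)/(Z_0 + jZ_L·tanβl)
     = 75·(128 − j198)/(4.4 − j54.4)

Z_in ≈ 285 + j153 Ω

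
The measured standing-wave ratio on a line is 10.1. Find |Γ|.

|Γ| = (S − 1)/(S + 1) = (10.1 − 1)/(10.1 + 1) = 9.1/11.1

|Γ| ≈ 0.82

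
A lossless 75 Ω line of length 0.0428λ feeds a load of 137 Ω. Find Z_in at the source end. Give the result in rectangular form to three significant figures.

Z_in ≈ 118 − j38.5 Ω

βl = 2π × 0.0428 = 15.4°
tan(βl) = tan(15.4°) = 0.276
Z_in = Z_0·(Z_L + jZ_0·tanβl)/(Z_0 + jZ_L·tanβl)
     = 75·(137 + j20.7)/(75 + j37.8)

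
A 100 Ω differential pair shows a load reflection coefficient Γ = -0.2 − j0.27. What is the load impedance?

Z_L ≈ 58.6 − j35.7 Ω

Z_L = Z_0·(1 + Γ)/(1 − Γ) = 100·(0.8 − j0.27)/(1.2 + j0.27)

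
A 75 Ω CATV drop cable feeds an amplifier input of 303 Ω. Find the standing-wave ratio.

VSWR ≈ 4.04

Γ = (303 − 75)/(303 + 75) = 0.603
VSWR = (1 + 0.603)/(1 − 0.603)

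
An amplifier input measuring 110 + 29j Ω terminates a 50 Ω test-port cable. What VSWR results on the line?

Γ = (Z_L − Z_0)/(Z_L + Z_0) = (60 + j29)/(160 + j29)
|Γ| = 66.6/163 = 0.41
VSWR = (1 + |Γ|)/(1 − |Γ|) = 1.41/0.59

VSWR ≈ 2.39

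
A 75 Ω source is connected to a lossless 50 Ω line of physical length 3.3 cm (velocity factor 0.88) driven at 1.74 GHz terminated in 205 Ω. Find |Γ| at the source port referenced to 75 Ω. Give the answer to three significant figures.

|Γ| ≈ 0.715

λ = v/f = 0.88·c / 1.74 GHz = 0.152 m
βl = 2π·l/λ = 2π × 0.218 = 78.3°
tan(βl) = 4.83
Z_in = Z_0·(Z_L + jZ_0·tanβl)/(Z_0 + jZ_L·tanβl) = 12.7 − j9.71 Ω
Γ_s = (Z_in − Z_s)/(Z_in + Z_s) = (-62.3 − j9.71)/(87.7 − j9.71), |Γ_s| = 0.715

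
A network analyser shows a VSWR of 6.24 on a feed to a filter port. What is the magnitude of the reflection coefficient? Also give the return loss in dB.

|Γ| ≈ 0.724; return loss ≈ 2.81 dB

|Γ| = (S − 1)/(S + 1) = (6.24 − 1)/(6.24 + 1) = 5.24/7.24
RL = −20·log₁₀|Γ| = −20·log₁₀(0.724)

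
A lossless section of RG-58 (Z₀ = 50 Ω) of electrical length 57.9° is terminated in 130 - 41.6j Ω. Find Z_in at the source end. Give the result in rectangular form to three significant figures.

Z_in ≈ 20.4 − j19.9 Ω

tan(βl) = tan(57.9°) = 1.59
Z_in = Z_0·(Z_L + jZ_0·tanβl)/(Z_0 + jZ_L·tanβl)
     = 50·(130 + j38.1)/(116 + j207)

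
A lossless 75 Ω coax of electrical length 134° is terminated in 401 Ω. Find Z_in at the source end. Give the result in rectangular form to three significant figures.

tan(βl) = tan(134°) = -1.04
Z_in = Z_0·(Z_L + jZ_0·tanβl)/(Z_0 + jZ_L·tanβl)
     = 75·(401 − j77.7)/(75 − j415)

Z_in ≈ 26.3 + j67.7 Ω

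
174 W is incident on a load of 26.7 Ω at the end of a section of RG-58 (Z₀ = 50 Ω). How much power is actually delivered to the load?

P_delivered ≈ 158 W

Γ = (26.7 − 50)/(26.7 + 50) = -0.304
|Γ|² = 0.0923
P_refl = |Γ|²·P_inc = 16.1 W, P_del = (1 − |Γ|²)·P_inc = 158 W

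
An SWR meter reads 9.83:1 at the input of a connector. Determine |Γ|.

|Γ| ≈ 0.815

|Γ| = (S − 1)/(S + 1) = (9.83 − 1)/(9.83 + 1) = 8.83/10.8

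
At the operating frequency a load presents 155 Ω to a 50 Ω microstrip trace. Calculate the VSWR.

VSWR ≈ 3.1

For a purely resistive load, VSWR = R_L/Z_0 or Z_0/R_L (whichever > 1) = 155/50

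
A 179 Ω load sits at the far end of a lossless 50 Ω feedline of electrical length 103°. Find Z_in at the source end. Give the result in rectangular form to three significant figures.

Z_in ≈ 14.6 + j10.6 Ω

tan(βl) = tan(103°) = -4.33
Z_in = Z_0·(Z_L + jZ_0·tanβl)/(Z_0 + jZ_L·tanβl)
     = 50·(179 − j217)/(50 − j775)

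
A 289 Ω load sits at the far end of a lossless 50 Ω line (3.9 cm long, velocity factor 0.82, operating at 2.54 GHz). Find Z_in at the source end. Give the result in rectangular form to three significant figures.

λ = v/f = 0.82·c / 2.54 GHz = 0.0969 m
βl = 2π·l/λ = 2π × 0.403 = 145°
tan(βl) = tan(145°) = -0.701
Z_in = Z_0·(Z_L + jZ_0·tanβl)/(Z_0 + jZ_L·tanβl)
     = 50·(289 − j35.1)/(50 − j203)

Z_in ≈ 24.7 + j65.2 Ω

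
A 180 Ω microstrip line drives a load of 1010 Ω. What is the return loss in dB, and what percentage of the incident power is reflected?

Γ = (1010 − 180)/(1010 + 180) = 0.697
RL = −20·log₁₀(0.697) = 3.13 dB
P_refl/P_inc = |Γ|² = 0.486

RL ≈ 3.13 dB; 48.6% of incident power reflected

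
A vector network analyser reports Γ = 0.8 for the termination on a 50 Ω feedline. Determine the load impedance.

Z_L ≈ 450 Ω

Z_L = Z_0·(1 + Γ)/(1 − Γ) = 50·(1.8)/(0.2)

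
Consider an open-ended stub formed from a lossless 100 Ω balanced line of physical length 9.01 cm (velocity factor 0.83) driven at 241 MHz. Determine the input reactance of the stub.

λ = v/f = 0.83·c / 241 MHz = 1.03 m
βl = 2π·l/λ = 2π × 0.0872 = 31.4°
tan(βl) = 0.61
For an open-ended stub, Z_in = −jZ_0·cot(βl) = −jZ_0/tan(βl)

X_in ≈ -164 Ω (capacitive)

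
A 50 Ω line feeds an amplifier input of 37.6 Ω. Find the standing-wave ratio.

VSWR ≈ 1.33

For a purely resistive load, VSWR = R_L/Z_0 or Z_0/R_L (whichever > 1) = 50/37.6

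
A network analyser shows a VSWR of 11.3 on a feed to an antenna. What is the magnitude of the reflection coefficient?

|Γ| = (S − 1)/(S + 1) = (11.3 − 1)/(11.3 + 1) = 10.3/12.3

|Γ| ≈ 0.837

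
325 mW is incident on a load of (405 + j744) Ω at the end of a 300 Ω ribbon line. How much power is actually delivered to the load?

|Γ| = |(105 + j744)/(705 + j744)| = 0.733
|Γ|² = 0.537
P_refl = |Γ|²·P_inc = 175 mW, P_del = (1 − |Γ|²)·P_inc = 150 mW

P_delivered ≈ 150 mW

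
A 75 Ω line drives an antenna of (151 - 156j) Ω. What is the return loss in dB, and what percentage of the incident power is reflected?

RL ≈ 3.99 dB; 39.9% of incident power reflected

Γ = (76 − j156)/(226 − j156), |Γ| = 0.632
RL = −20·log₁₀(0.632) = 3.99 dB
P_refl/P_inc = |Γ|² = 0.399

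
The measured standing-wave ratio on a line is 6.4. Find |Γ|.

|Γ| ≈ 0.73

|Γ| = (S − 1)/(S + 1) = (6.4 − 1)/(6.4 + 1) = 5.4/7.4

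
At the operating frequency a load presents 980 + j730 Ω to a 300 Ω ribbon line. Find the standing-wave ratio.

VSWR ≈ 5.19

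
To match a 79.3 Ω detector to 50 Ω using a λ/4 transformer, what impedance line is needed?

Z_qwt = √(Z_0·R_L) = √(50 × 79.3) = √3965

Z_qwt ≈ 63 Ω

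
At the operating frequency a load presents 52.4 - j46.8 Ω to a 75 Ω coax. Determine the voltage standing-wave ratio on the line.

VSWR ≈ 2.24

Γ = (Z_L − Z_0)/(Z_L + Z_0) = (-22.6 − j46.8)/(127.4 − j46.8)
|Γ| = 52/136 = 0.383
VSWR = (1 + |Γ|)/(1 − |Γ|) = 1.38/0.617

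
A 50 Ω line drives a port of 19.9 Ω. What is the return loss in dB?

RL ≈ 7.32 dB

Γ = (19.9 − 50)/(19.9 + 50) = -0.431
RL = −20·log₁₀|Γ| = −20·log₁₀(0.431)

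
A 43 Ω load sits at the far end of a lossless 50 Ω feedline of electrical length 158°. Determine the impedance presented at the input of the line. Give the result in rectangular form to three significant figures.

tan(βl) = tan(158°) = -0.404
Z_in = Z_0·(Z_L + jZ_0·tanβl)/(Z_0 + jZ_L·tanβl)
     = 50·(43 − j20.2)/(50 − j17.4)

Z_in ≈ 44.6 − j4.69 Ω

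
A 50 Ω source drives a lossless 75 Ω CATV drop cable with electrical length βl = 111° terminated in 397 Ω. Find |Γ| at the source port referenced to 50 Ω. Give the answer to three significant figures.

tan(βl) = -2.61
Z_in = Z_0·(Z_L + jZ_0·tanβl)/(Z_0 + jZ_L·tanβl) = 16.2 + j27.6 Ω
Γ_s = (Z_in − Z_s)/(Z_in + Z_s) = (-33.8 + j27.6)/(66.2 + j27.6), |Γ_s| = 0.609

|Γ| ≈ 0.609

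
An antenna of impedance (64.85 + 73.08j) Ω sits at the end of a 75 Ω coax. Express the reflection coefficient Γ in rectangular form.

Γ = (Z_L − Z_0)/(Z_L + Z_0) = (-10.15 + j73.08)/(139.8 + j73.08)

Γ ≈ 0.157 + j0.44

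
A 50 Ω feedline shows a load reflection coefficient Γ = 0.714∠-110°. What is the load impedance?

Z_L ≈ 12.3 − j33.6 Ω

Z_L = Z_0·(1 + Γ)/(1 − Γ) = 50·(0.756 − j0.671)/(1.24 + j0.671)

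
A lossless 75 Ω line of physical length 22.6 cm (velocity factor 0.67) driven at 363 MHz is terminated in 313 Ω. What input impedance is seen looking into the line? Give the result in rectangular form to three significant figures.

Z_in ≈ 53.2 + j95.6 Ω

λ = v/f = 0.67·c / 363 MHz = 0.554 m
βl = 2π·l/λ = 2π × 0.408 = 147°
tan(βl) = tan(147°) = -0.651
Z_in = Z_0·(Z_L + jZ_0·tanβl)/(Z_0 + jZ_L·tanβl)
     = 75·(313 − j48.8)/(75 − j204)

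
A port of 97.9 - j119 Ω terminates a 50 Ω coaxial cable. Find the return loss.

RL ≈ 3.4 dB

Γ = (47.9 − j119)/(147.9 − j119), |Γ| = 0.676
RL = −20·log₁₀|Γ| = −20·log₁₀(0.676)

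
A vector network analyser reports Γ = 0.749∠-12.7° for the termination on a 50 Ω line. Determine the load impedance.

Z_L ≈ 220 − j165 Ω

Z_L = Z_0·(1 + Γ)/(1 − Γ) = 50·(1.73 − j0.165)/(0.269 + j0.165)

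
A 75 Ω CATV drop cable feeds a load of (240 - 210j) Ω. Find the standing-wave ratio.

Γ = (Z_L − Z_0)/(Z_L + Z_0) = (165 − j210)/(315 − j210)
|Γ| = 267/379 = 0.705
VSWR = (1 + |Γ|)/(1 − |Γ|) = 1.71/0.295

VSWR ≈ 5.79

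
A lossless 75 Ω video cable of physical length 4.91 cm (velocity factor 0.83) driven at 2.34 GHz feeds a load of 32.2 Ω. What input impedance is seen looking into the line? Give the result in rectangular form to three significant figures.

λ = v/f = 0.83·c / 2.34 GHz = 0.106 m
βl = 2π·l/λ = 2π × 0.461 = 166°
tan(βl) = tan(166°) = -0.247
Z_in = Z_0·(Z_L + jZ_0·tanβl)/(Z_0 + jZ_L·tanβl)
     = 75·(32.2 − j18.5)/(75 − j7.96)

Z_in ≈ 33.8 − j15 Ω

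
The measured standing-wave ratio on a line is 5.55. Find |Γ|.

|Γ| = (S − 1)/(S + 1) = (5.55 − 1)/(5.55 + 1) = 4.55/6.55

|Γ| ≈ 0.695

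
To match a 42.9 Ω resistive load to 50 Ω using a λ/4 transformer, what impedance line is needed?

Z_qwt ≈ 46.3 Ω

Z_qwt = √(Z_0·R_L) = √(50 × 42.9) = √2145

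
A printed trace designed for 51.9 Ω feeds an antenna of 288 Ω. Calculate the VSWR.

For a purely resistive load, VSWR = R_L/Z_0 or Z_0/R_L (whichever > 1) = 288/51.9

VSWR ≈ 5.55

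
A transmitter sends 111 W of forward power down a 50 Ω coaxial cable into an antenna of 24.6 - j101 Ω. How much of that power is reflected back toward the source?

P_reflected ≈ 76.4 W

|Γ| = |(-25.4 − j101)/(74.6 − j101)| = 0.829
|Γ|² = 0.688
P_refl = |Γ|²·P_inc = 76.4 W, P_del = (1 − |Γ|²)·P_inc = 34.6 W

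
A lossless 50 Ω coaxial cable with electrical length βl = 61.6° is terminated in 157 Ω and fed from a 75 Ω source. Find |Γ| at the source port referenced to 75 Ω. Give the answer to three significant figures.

tan(βl) = 1.85
Z_in = Z_0·(Z_L + jZ_0·tanβl)/(Z_0 + jZ_L·tanβl) = 20 − j23.6 Ω
Γ_s = (Z_in − Z_s)/(Z_in + Z_s) = (-55 − j23.6)/(95 − j23.6), |Γ_s| = 0.612

|Γ| ≈ 0.612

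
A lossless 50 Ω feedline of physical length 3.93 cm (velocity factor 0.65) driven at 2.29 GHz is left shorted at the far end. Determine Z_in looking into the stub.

Z_in ≈ −j12.3 Ω

λ = v/f = 0.65·c / 2.29 GHz = 0.0852 m
βl = 2π·l/λ = 2π × 0.462 = 166°
tan(βl) = -0.247
For a shorted stub, Z_in = jZ_0·tan(βl)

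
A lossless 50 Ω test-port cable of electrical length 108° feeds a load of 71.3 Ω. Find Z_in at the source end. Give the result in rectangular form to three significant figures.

Z_in ≈ 36.9 + j7.85 Ω

tan(βl) = tan(108°) = -3.08
Z_in = Z_0·(Z_L + jZ_0·tanβl)/(Z_0 + jZ_L·tanβl)
     = 50·(71.3 − j154)/(50 − j219)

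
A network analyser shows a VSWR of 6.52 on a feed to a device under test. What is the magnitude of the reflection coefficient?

|Γ| = (S − 1)/(S + 1) = (6.52 − 1)/(6.52 + 1) = 5.52/7.52

|Γ| ≈ 0.734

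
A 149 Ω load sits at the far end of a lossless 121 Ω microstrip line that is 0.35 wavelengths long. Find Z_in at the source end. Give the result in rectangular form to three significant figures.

Z_in ≈ 111 + j22.2 Ω

βl = 2π × 0.35 = 126°
tan(βl) = tan(126°) = -1.38
Z_in = Z_0·(Z_L + jZ_0·tanβl)/(Z_0 + jZ_L·tanβl)
     = 121·(149 − j167)/(121 − j205)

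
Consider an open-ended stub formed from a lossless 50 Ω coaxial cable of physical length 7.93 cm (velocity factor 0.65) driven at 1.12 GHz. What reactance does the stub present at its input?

X_in ≈ 174 Ω (inductive)

λ = v/f = 0.65·c / 1.12 GHz = 0.174 m
βl = 2π·l/λ = 2π × 0.455 = 164°
tan(βl) = -0.287
For an open-ended stub, Z_in = −jZ_0·cot(βl) = −jZ_0/tan(βl)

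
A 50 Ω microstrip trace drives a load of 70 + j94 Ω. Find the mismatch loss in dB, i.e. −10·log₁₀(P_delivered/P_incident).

Γ = (20 + j94)/(120 + j94), |Γ| = 0.63
|Γ|² = 0.397, so P_del/P_inc = 1 − |Γ|² = 0.603
ML = −10·log₁₀(1 − |Γ|²)

mismatch loss ≈ 2.2 dB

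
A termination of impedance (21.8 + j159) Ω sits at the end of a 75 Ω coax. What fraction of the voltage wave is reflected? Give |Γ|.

|Γ| ≈ 0.901

Γ = (Z_L − Z_0)/(Z_L + Z_0) = (-53.2 + j159)/(96.8 + j159)
|Γ| = 168/186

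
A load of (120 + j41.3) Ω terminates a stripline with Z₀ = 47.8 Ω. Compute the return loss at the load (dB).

Γ = (72.2 + j41.3)/(167.8 + j41.3), |Γ| = 0.481
RL = −20·log₁₀|Γ| = −20·log₁₀(0.481)

RL ≈ 6.35 dB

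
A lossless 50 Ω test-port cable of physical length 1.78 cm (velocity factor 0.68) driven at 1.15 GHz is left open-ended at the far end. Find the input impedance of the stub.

Z_in ≈ −j68.5 Ω

λ = v/f = 0.68·c / 1.15 GHz = 0.177 m
βl = 2π·l/λ = 2π × 0.1 = 36.1°
tan(βl) = 0.73
For an open-ended stub, Z_in = −jZ_0·cot(βl) = −jZ_0/tan(βl)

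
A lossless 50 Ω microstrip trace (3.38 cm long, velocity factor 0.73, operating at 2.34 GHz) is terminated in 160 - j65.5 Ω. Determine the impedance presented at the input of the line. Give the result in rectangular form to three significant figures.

λ = v/f = 0.73·c / 2.34 GHz = 0.0936 m
βl = 2π·l/λ = 2π × 0.361 = 130°
tan(βl) = tan(130°) = -1.19
Z_in = Z_0·(Z_L + jZ_0·tanβl)/(Z_0 + jZ_L·tanβl)
     = 50·(160 − j125)/(-28 − j191)

Z_in ≈ 26.1 + j45.8 Ω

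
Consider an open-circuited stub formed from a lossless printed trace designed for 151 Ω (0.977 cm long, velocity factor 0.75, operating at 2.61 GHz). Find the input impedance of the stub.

Z_in ≈ −j175 Ω

λ = v/f = 0.75·c / 2.61 GHz = 0.0862 m
βl = 2π·l/λ = 2π × 0.113 = 40.8°
tan(βl) = 0.863
For an open-circuited stub, Z_in = −jZ_0·cot(βl) = −jZ_0/tan(βl)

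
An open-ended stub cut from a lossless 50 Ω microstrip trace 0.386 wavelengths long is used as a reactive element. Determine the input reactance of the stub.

βl = 2π × 0.386 = 139°
tan(βl) = -0.871
For an open-ended stub, Z_in = −jZ_0·cot(βl) = −jZ_0/tan(βl)

X_in ≈ 57.4 Ω (inductive)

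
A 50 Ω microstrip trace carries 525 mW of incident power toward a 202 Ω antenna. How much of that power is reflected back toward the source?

P_reflected ≈ 191 mW

Γ = (202 − 50)/(202 + 50) = 0.603
|Γ|² = 0.364
P_refl = |Γ|²·P_inc = 191 mW, P_del = (1 − |Γ|²)·P_inc = 334 mW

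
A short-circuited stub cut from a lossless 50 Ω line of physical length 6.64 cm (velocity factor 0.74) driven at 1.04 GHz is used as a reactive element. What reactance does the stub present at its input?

X_in ≈ -124 Ω (capacitive)

λ = v/f = 0.74·c / 1.04 GHz = 0.213 m
βl = 2π·l/λ = 2π × 0.311 = 112°
tan(βl) = -2.48
For a short-circuited stub, Z_in = jZ_0·tan(βl)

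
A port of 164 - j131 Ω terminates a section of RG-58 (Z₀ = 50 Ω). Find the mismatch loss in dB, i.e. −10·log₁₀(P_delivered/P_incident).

Γ = (114 − j131)/(214 − j131), |Γ| = 0.692
|Γ|² = 0.479, so P_del/P_inc = 1 − |Γ|² = 0.521
ML = −10·log₁₀(1 − |Γ|²)

mismatch loss ≈ 2.83 dB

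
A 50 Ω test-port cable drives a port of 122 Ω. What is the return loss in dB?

RL ≈ 7.56 dB

Γ = (122 − 50)/(122 + 50) = 0.419
RL = −20·log₁₀|Γ| = −20·log₁₀(0.419)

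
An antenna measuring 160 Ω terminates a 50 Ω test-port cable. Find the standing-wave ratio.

VSWR ≈ 3.2

Γ = (160 − 50)/(160 + 50) = 0.524
VSWR = (1 + 0.524)/(1 − 0.524)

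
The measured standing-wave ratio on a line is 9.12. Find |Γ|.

|Γ| = (S − 1)/(S + 1) = (9.12 − 1)/(9.12 + 1) = 8.12/10.1

|Γ| ≈ 0.802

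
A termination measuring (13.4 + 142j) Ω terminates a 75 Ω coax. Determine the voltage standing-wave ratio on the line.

VSWR ≈ 25.8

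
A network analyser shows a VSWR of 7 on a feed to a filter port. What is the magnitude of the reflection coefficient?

|Γ| = (S − 1)/(S + 1) = (7 − 1)/(7 + 1) = 6/8

|Γ| ≈ 0.75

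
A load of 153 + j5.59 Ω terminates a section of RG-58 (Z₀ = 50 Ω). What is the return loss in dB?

RL ≈ 5.88 dB

Γ = (103 + j5.59)/(203 + j5.59), |Γ| = 0.508
RL = −20·log₁₀|Γ| = −20·log₁₀(0.508)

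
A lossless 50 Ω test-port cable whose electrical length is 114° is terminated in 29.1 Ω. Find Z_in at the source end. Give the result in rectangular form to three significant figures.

Z_in ≈ 64.9 − j27.4 Ω

tan(βl) = tan(114°) = -2.25
Z_in = Z_0·(Z_L + jZ_0·tanβl)/(Z_0 + jZ_L·tanβl)
     = 50·(29.1 − j112)/(50 − j65.4)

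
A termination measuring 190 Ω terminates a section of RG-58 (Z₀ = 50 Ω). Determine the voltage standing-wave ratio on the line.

VSWR ≈ 3.8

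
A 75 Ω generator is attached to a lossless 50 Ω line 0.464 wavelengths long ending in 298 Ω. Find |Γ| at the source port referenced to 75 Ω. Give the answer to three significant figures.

|Γ| ≈ 0.618

βl = 2π × 0.464 = 167°
tan(βl) = -0.23
Z_in = Z_0·(Z_L + jZ_0·tanβl)/(Z_0 + jZ_L·tanβl) = 109 + j138 Ω
Γ_s = (Z_in − Z_s)/(Z_in + Z_s) = (33.9 + j138)/(184 + j138), |Γ_s| = 0.618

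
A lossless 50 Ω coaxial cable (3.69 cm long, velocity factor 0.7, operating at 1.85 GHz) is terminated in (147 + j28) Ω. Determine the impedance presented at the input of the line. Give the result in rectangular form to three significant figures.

λ = v/f = 0.7·c / 1.85 GHz = 0.114 m
βl = 2π·l/λ = 2π × 0.325 = 117°
tan(βl) = tan(117°) = -1.96
Z_in = Z_0·(Z_L + jZ_0·tanβl)/(Z_0 + jZ_L·tanβl)
     = 50·(147 − j70)/(105 − j288)

Z_in ≈ 18.9 + j18.6 Ω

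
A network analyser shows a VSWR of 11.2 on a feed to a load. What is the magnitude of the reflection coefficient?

|Γ| = (S − 1)/(S + 1) = (11.2 − 1)/(11.2 + 1) = 10.2/12.2

|Γ| ≈ 0.836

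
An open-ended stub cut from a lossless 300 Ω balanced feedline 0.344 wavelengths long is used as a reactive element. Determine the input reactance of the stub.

X_in ≈ 201 Ω (inductive)

βl = 2π × 0.344 = 124°
tan(βl) = -1.49
For an open-ended stub, Z_in = −jZ_0·cot(βl) = −jZ_0/tan(βl)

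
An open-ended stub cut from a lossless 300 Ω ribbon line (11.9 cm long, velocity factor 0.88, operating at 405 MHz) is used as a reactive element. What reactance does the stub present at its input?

X_in ≈ -135 Ω (capacitive)

λ = v/f = 0.88·c / 405 MHz = 0.652 m
βl = 2π·l/λ = 2π × 0.183 = 65.7°
tan(βl) = 2.22
For an open-ended stub, Z_in = −jZ_0·cot(βl) = −jZ_0/tan(βl)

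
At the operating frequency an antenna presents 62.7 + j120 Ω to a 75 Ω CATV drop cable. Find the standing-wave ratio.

VSWR ≈ 4.89

Γ = (Z_L − Z_0)/(Z_L + Z_0) = (-12.3 + j120)/(137.7 + j120)
|Γ| = 121/183 = 0.66
VSWR = (1 + |Γ|)/(1 − |Γ|) = 1.66/0.34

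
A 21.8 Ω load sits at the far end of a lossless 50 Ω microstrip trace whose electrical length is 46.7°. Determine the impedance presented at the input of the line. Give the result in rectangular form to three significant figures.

Z_in ≈ 38.2 + j35.4 Ω

tan(βl) = tan(46.7°) = 1.06
Z_in = Z_0·(Z_L + jZ_0·tanβl)/(Z_0 + jZ_L·tanβl)
     = 50·(21.8 + j53.1)/(50 + j23.1)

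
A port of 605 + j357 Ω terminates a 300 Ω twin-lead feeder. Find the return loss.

Γ = (305 + j357)/(905 + j357), |Γ| = 0.483
RL = −20·log₁₀|Γ| = −20·log₁₀(0.483)

RL ≈ 6.33 dB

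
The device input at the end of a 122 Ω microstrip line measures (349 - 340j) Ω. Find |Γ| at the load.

Γ = (Z_L − Z_0)/(Z_L + Z_0) = (227 − j340)/(471 − j340)
|Γ| = 409/581

|Γ| ≈ 0.704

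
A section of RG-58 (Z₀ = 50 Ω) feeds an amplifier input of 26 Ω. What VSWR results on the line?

For a purely resistive load, VSWR = R_L/Z_0 or Z_0/R_L (whichever > 1) = 50/26

VSWR ≈ 1.92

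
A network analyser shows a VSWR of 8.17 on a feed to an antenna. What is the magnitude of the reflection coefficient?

|Γ| = (S − 1)/(S + 1) = (8.17 − 1)/(8.17 + 1) = 7.17/9.17

|Γ| ≈ 0.782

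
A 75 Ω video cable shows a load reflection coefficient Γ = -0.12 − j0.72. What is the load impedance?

Z_L = Z_0·(1 + Γ)/(1 − Γ) = 75·(0.88 − j0.72)/(1.12 + j0.72)

Z_L ≈ 19.8 − j60.9 Ω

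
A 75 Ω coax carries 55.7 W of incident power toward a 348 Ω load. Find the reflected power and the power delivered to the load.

P_reflected ≈ 23.2 W; P_delivered ≈ 32.5 W

Γ = (348 − 75)/(348 + 75) = 0.645
|Γ|² = 0.417
P_refl = |Γ|²·P_inc = 23.2 W, P_del = (1 − |Γ|²)·P_inc = 32.5 W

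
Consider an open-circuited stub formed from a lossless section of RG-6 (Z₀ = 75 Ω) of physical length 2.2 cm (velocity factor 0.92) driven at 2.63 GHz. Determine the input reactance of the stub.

λ = v/f = 0.92·c / 2.63 GHz = 0.105 m
βl = 2π·l/λ = 2π × 0.21 = 75.5°
tan(βl) = 3.86
For an open-circuited stub, Z_in = −jZ_0·cot(βl) = −jZ_0/tan(βl)

X_in ≈ -19.4 Ω (capacitive)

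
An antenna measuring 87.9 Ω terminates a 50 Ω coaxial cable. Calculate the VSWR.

VSWR ≈ 1.76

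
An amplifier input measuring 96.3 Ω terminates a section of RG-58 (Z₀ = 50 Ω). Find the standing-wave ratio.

VSWR ≈ 1.93

Γ = (96.3 − 50)/(96.3 + 50) = 0.316
VSWR = (1 + 0.316)/(1 − 0.316)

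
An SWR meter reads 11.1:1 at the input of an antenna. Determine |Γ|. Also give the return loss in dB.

|Γ| ≈ 0.835; return loss ≈ 1.57 dB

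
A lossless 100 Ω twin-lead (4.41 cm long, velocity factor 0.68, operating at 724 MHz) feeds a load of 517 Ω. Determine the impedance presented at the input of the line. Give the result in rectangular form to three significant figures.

Z_in ≈ 27.5 − j63 Ω

λ = v/f = 0.68·c / 724 MHz = 0.282 m
βl = 2π·l/λ = 2π × 0.157 = 56.3°
tan(βl) = tan(56.3°) = 1.5
Z_in = Z_0·(Z_L + jZ_0·tanβl)/(Z_0 + jZ_L·tanβl)
     = 100·(517 + j150)/(100 + j777)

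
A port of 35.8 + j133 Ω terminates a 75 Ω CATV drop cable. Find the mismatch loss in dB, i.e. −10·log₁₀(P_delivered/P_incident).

mismatch loss ≈ 4.46 dB

Γ = (-39.2 + j133)/(110.8 + j133), |Γ| = 0.801
|Γ|² = 0.642, so P_del/P_inc = 1 − |Γ|² = 0.358
ML = −10·log₁₀(1 − |Γ|²)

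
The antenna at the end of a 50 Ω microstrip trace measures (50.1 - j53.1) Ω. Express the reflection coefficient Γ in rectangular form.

Γ = (Z_L − Z_0)/(Z_L + Z_0) = (0.1 − j53.1)/(100.1 − j53.1)

Γ ≈ 0.22 − j0.414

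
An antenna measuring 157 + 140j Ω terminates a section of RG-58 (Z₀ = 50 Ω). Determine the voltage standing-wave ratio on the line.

VSWR ≈ 5.78

Γ = (Z_L − Z_0)/(Z_L + Z_0) = (107 + j140)/(207 + j140)
|Γ| = 176/250 = 0.705
VSWR = (1 + |Γ|)/(1 − |Γ|) = 1.71/0.295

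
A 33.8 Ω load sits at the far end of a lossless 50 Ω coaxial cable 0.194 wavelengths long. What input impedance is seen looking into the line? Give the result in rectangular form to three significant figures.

βl = 2π × 0.194 = 69.8°
tan(βl) = tan(69.8°) = 2.72
Z_in = Z_0·(Z_L + jZ_0·tanβl)/(Z_0 + jZ_L·tanβl)
     = 50·(33.8 + j136)/(50 + j92.1)

Z_in ≈ 64.8 + j16.8 Ω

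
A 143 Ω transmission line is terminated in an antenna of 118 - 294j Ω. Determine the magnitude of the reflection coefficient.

|Γ| ≈ 0.751

Γ = (Z_L − Z_0)/(Z_L + Z_0) = (-25 − j294)/(261 − j294)
|Γ| = 295/393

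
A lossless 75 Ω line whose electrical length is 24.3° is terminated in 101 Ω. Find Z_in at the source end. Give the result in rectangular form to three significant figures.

tan(βl) = tan(24.3°) = 0.452
Z_in = Z_0·(Z_L + jZ_0·tanβl)/(Z_0 + jZ_L·tanβl)
     = 75·(101 + j33.9)/(75 + j45.6)

Z_in ≈ 88.8 − j20.1 Ω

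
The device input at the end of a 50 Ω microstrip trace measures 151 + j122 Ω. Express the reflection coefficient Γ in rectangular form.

Γ = (Z_L − Z_0)/(Z_L + Z_0) = (101 + j122)/(201 + j122)

Γ ≈ 0.636 + j0.221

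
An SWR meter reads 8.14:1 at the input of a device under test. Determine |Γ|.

|Γ| = (S − 1)/(S + 1) = (8.14 − 1)/(8.14 + 1) = 7.14/9.14

|Γ| ≈ 0.781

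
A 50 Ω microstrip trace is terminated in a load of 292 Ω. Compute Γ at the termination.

Γ = (Z_L − Z_0)/(Z_L + Z_0) = (292 − 50)/(292 + 50) = 242/342

Γ = 0.708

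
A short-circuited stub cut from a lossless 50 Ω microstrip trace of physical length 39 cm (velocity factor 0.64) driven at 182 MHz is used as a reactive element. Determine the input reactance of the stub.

X_in ≈ -53.5 Ω (capacitive)

λ = v/f = 0.64·c / 182 MHz = 1.05 m
βl = 2π·l/λ = 2π × 0.37 = 133°
tan(βl) = -1.07
For a short-circuited stub, Z_in = jZ_0·tan(βl)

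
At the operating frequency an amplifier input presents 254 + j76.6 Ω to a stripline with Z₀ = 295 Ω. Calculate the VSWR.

Γ = (Z_L − Z_0)/(Z_L + Z_0) = (-41 + j76.6)/(549 + j76.6)
|Γ| = 86.9/554 = 0.157
VSWR = (1 + |Γ|)/(1 − |Γ|) = 1.16/0.843

VSWR ≈ 1.37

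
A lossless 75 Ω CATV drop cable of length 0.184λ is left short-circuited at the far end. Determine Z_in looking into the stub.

Z_in ≈ +j170 Ω

βl = 2π × 0.184 = 66.2°
tan(βl) = 2.27
For a short-circuited stub, Z_in = jZ_0·tan(βl)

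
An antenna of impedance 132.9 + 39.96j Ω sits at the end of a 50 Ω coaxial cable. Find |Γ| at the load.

Γ = (Z_L − Z_0)/(Z_L + Z_0) = (82.9 + j39.96)/(182.9 + j39.96)
|Γ| = 92/187

|Γ| ≈ 0.492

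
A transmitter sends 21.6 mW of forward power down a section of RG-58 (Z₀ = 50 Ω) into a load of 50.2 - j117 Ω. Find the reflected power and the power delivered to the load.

|Γ| = |(0.2 − j117)/(100.2 − j117)| = 0.76
|Γ|² = 0.577
P_refl = |Γ|²·P_inc = 12.5 mW, P_del = (1 − |Γ|²)·P_inc = 9.14 mW

P_reflected ≈ 12.5 mW; P_delivered ≈ 9.14 mW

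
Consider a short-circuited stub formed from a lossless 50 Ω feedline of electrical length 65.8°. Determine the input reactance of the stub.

X_in ≈ 111 Ω (inductive)

tan(βl) = 2.23
For a short-circuited stub, Z_in = jZ_0·tan(βl)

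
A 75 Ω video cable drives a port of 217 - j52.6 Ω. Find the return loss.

RL ≈ 5.84 dB

Γ = (142 − j52.6)/(292 − j52.6), |Γ| = 0.51
RL = −20·log₁₀|Γ| = −20·log₁₀(0.51)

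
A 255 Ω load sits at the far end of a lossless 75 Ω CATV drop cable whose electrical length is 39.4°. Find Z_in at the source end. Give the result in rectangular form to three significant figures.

tan(βl) = tan(39.4°) = 0.821
Z_in = Z_0·(Z_L + jZ_0·tanβl)/(Z_0 + jZ_L·tanβl)
     = 75·(255 + j61.6)/(75 + j209)

Z_in ≈ 48.5 − j73.9 Ω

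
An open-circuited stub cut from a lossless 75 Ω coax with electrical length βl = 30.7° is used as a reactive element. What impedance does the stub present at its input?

Z_in ≈ −j126 Ω

tan(βl) = 0.594
For an open-circuited stub, Z_in = −jZ_0·cot(βl) = −jZ_0/tan(βl)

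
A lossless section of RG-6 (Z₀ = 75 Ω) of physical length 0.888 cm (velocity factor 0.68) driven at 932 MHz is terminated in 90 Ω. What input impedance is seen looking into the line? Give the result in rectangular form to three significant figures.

λ = v/f = 0.68·c / 932 MHz = 0.219 m
βl = 2π·l/λ = 2π × 0.0406 = 14.6°
tan(βl) = tan(14.6°) = 0.261
Z_in = Z_0·(Z_L + jZ_0·tanβl)/(Z_0 + jZ_L·tanβl)
     = 75·(90 + j19.5)/(75 + j23.5)

Z_in ≈ 87.6 − j7.83 Ω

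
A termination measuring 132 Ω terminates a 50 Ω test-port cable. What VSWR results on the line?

Γ = (132 − 50)/(132 + 50) = 0.451
VSWR = (1 + 0.451)/(1 − 0.451)

VSWR ≈ 2.64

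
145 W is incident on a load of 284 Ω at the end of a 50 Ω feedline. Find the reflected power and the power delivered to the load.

Γ = (284 − 50)/(284 + 50) = 0.701
|Γ|² = 0.491
P_refl = |Γ|²·P_inc = 71.2 W, P_del = (1 − |Γ|²)·P_inc = 73.8 W

P_reflected ≈ 71.2 W; P_delivered ≈ 73.8 W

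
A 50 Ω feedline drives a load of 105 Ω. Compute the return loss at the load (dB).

RL ≈ 9 dB

Γ = (105 − 50)/(105 + 50) = 0.355
RL = −20·log₁₀|Γ| = −20·log₁₀(0.355)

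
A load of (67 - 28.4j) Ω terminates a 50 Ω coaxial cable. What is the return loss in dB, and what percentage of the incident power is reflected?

RL ≈ 11.2 dB; 7.56% of incident power reflected

Γ = (17 − j28.4)/(117 − j28.4), |Γ| = 0.275
RL = −20·log₁₀(0.275) = 11.2 dB
P_refl/P_inc = |Γ|² = 0.0756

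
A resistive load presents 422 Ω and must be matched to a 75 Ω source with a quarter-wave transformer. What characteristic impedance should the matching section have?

Z_qwt ≈ 178 Ω

Z_qwt = √(Z_0·R_L) = √(75 × 422) = √31650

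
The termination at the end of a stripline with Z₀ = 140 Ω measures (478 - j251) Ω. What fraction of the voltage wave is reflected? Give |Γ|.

Γ = (Z_L − Z_0)/(Z_L + Z_0) = (338 − j251)/(618 − j251)
|Γ| = 421/667

|Γ| ≈ 0.631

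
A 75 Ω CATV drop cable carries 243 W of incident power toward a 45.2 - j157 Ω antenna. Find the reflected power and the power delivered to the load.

P_reflected ≈ 159 W; P_delivered ≈ 84.3 W

|Γ| = |(-29.8 − j157)/(120.2 − j157)| = 0.808
|Γ|² = 0.653
P_refl = |Γ|²·P_inc = 159 W, P_del = (1 − |Γ|²)·P_inc = 84.3 W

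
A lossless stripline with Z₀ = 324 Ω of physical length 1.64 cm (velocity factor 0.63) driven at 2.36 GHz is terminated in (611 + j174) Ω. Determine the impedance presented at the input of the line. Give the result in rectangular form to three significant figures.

λ = v/f = 0.63·c / 2.36 GHz = 0.0801 m
βl = 2π·l/λ = 2π × 0.205 = 73.7°
tan(βl) = tan(73.7°) = 3.42
Z_in = Z_0·(Z_L + jZ_0·tanβl)/(Z_0 + jZ_L·tanβl)
     = 324·(611 + j1280)/(-272 + j2090)

Z_in ≈ 183 − j118 Ω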